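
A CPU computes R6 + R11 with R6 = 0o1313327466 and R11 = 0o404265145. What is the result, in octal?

Add column by column in base 8, right to left:
  6+5 = 3 carry 1
  6+4+1 = 3 carry 1
  4+1+1 = 6
  7+5 = 4 carry 1
  2+6+1 = 1 carry 1
  3+2+1 = 6
  3+4 = 7
  1+0 = 1
  3+4 = 7
  1+0 = 1

0o1717614633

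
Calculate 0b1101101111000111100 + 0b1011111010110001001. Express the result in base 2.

Add column by column in base 2, right to left:
  0+1 = 1
  0+0 = 0
  1+0 = 1
  1+1 = 0 carry 1
  1+0+1 = 0 carry 1
  1+0+1 = 0 carry 1
  0+0+1 = 1
  0+1 = 1
  0+1 = 1
  1+0 = 1
  1+1 = 0 carry 1
  1+0+1 = 0 carry 1
  1+1+1 = 1 carry 1
  0+1+1 = 0 carry 1
  1+1+1 = 1 carry 1
  1+1+1 = 1 carry 1
  0+1+1 = 0 carry 1
  1+0+1 = 0 carry 1
  1+1+1 = 1 carry 1
  final carry 1

0b11001101001111000101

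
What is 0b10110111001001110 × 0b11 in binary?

0b1000100101011101010

Multiply each base-2 digit by 3, carrying:
  0×3 = 0 → write 0
  1×3 = 3 → write 1 carry 1
  1×3+1 = 4 → write 0 carry 2
  1×3+2 = 5 → write 1 carry 2
  0×3+2 = 2 → write 0 carry 1
  0×3+1 = 1 → write 1
  1×3 = 3 → write 1 carry 1
  0×3+1 = 1 → write 1
  0×3 = 0 → write 0
  1×3 = 3 → write 1 carry 1
  1×3+1 = 4 → write 0 carry 2
  1×3+2 = 5 → write 1 carry 2
  0×3+2 = 2 → write 0 carry 1
  1×3+1 = 4 → write 0 carry 2
  1×3+2 = 5 → write 1 carry 2
  0×3+2 = 2 → write 0 carry 1
  1×3+1 = 4 → write 0 carry 2
  remaining carry: 10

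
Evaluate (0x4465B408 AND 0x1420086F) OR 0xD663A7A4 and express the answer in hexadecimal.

0xD663A7AC

0x4465B408 AND 0x1420086F = 0x04200008.
Then OR with 0xD663A7A4.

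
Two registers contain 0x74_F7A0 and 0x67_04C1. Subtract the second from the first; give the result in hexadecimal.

0xDF2DF

Subtract column by column in base 16:
  0-1 → F (borrow)
  A-C-1 → D (borrow)
  7-4-1 → 2
  F-0 → F
  4-7 → D (borrow)
  7-6-1 → 0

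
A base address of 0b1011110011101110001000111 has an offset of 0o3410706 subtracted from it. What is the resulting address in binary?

0b1011010111100101010000001

0o3410706 = 0b11100001000111000110 in binary.
Subtract column by column in base 2:
  1-0 → 1
  1-1 → 0
  1-1 → 0
  0-0 → 0
  0-0 → 0
  0-0 → 0
  1-1 → 0
  0-1 → 1 (borrow)
  0-1-1 → 0 (borrow)
  0-0-1 → 1 (borrow)
  1-0-1 → 0
  1-0 → 1
  1-1 → 0
  0-0 → 0
  1-0 → 1
  1-0 → 1
  1-0 → 1
  0-1 → 1 (borrow)
  0-1-1 → 0 (borrow)
  1-1-1 → 1 (borrow)
  1-0-1 → 0
  1-0 → 1
  1-0 → 1
  0-0 → 0
  1-0 → 1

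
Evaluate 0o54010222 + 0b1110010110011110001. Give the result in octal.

0o55636603

0b1110010110011110001 = 0o1626361 in octal.
Add column by column in base 8, right to left:
  2+1 = 3
  2+6 = 0 carry 1
  2+3+1 = 6
  0+6 = 6
  1+2 = 3
  0+6 = 6
  4+1 = 5
  5+0 = 5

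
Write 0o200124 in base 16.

Each octal digit is 3 bits: 2=010 0=000 0=000 1=001 2=010 4=100.
Group the bits into nibbles: 0001 0000 0000 0101 0100 → 10054.

0x10054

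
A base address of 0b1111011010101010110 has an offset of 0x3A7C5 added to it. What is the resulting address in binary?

0x3A7C5 = 0b111010011111000101 in binary.
Add column by column in base 2, right to left:
  0+1 = 1
  1+0 = 1
  1+1 = 0 carry 1
  0+0+1 = 1
  1+0 = 1
  0+0 = 0
  1+1 = 0 carry 1
  0+1+1 = 0 carry 1
  1+1+1 = 1 carry 1
  0+1+1 = 0 carry 1
  1+1+1 = 1 carry 1
  0+0+1 = 1
  1+0 = 1
  1+1 = 0 carry 1
  0+0+1 = 1
  1+1 = 0 carry 1
  1+1+1 = 1 carry 1
  1+1+1 = 1 carry 1
  1+0+1 = 0 carry 1
  final carry 1

0b10110101110100011011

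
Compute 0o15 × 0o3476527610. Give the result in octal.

Multiply each base-8 digit by 13, carrying:
  0×13 = 0 → write 0
  1×13 = 13 → write 5 carry 1
  6×13+1 = 79 → write 7 carry 9
  7×13+9 = 100 → write 4 carry 12
  2×13+12 = 38 → write 6 carry 4
  5×13+4 = 69 → write 5 carry 8
  6×13+8 = 86 → write 6 carry 10
  7×13+10 = 101 → write 5 carry 12
  4×13+12 = 64 → write 0 carry 8
  3×13+8 = 47 → write 7 carry 5
  remaining carry: 5

0o57056564750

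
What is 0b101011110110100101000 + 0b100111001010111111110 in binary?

Add column by column in base 2, right to left:
  0+0 = 0
  0+1 = 1
  0+1 = 1
  1+1 = 0 carry 1
  0+1+1 = 0 carry 1
  1+1+1 = 1 carry 1
  0+1+1 = 0 carry 1
  0+1+1 = 0 carry 1
  1+1+1 = 1 carry 1
  0+0+1 = 1
  1+1 = 0 carry 1
  1+0+1 = 0 carry 1
  0+1+1 = 0 carry 1
  1+0+1 = 0 carry 1
  1+0+1 = 0 carry 1
  1+1+1 = 1 carry 1
  1+1+1 = 1 carry 1
  0+1+1 = 0 carry 1
  1+0+1 = 0 carry 1
  0+0+1 = 1
  1+1 = 0 carry 1
  final carry 1

0b1010011000001100100110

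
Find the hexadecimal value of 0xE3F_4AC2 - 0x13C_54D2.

0xD02F5F0

Subtract column by column in base 16:
  2-2 → 0
  C-D → F (borrow)
  A-4-1 → 5
  4-5 → F (borrow)
  F-C-1 → 2
  3-3 → 0
  E-1 → D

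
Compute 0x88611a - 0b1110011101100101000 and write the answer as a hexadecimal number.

0x8125f2

0b1110011101100101000 = 0x73b28 in hexadecimal.
Subtract column by column in base 16:
  a-8 → 2
  1-2 → f (borrow)
  1-b-1 → 5 (borrow)
  6-3-1 → 2
  8-7 → 1
  8-0 → 8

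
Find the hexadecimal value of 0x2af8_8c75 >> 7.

0x55f118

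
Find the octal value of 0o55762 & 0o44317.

AND each oct digit independently (no carries):
  5&4=4, 5&4=4, 7&3=3, 6&1=0, 2&7=2

0o44302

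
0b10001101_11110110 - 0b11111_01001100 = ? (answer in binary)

Subtract column by column in base 2:
  0-0 → 0
  1-0 → 1
  1-1 → 0
  0-1 → 1 (borrow)
  1-0-1 → 0
  1-0 → 1
  1-1 → 0
  1-0 → 1
  1-1 → 0
  0-1 → 1 (borrow)
  1-1-1 → 1 (borrow)
  1-1-1 → 1 (borrow)
  0-1-1 → 0 (borrow)
  0-0-1 → 1 (borrow)
  0-0-1 → 1 (borrow)
  1-0-1 → 0

0b110111010101010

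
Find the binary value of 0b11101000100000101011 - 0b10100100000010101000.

0b1000100011110000011

Subtract column by column in base 2:
  1-0 → 1
  1-0 → 1
  0-0 → 0
  1-1 → 0
  0-0 → 0
  1-1 → 0
  0-0 → 0
  0-1 → 1 (borrow)
  0-0-1 → 1 (borrow)
  0-0-1 → 1 (borrow)
  0-0-1 → 1 (borrow)
  1-0-1 → 0
  0-0 → 0
  0-0 → 0
  0-1 → 1 (borrow)
  1-0-1 → 0
  0-0 → 0
  1-1 → 0
  1-0 → 1
  1-1 → 0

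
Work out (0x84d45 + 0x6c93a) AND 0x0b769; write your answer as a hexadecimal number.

Add column by column in base 16, right to left:
  5+a = f
  4+3 = 7
  d+9 = 6 carry 1
  4+c+1 = 1 carry 1
  8+6+1 = f
Sum = 0xf167f; now AND with 0x0b769:
  f&0=0, 1&b=1, 6&7=6, 7&6=6, f&9=9

0x1669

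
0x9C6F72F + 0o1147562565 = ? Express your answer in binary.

0b10011011001011101110010100100

0x9C6F72F = 0b1001110001101111011100101111 in binary.
0o1147562565 = 0b1001100111101110010101110101 in binary.
Add column by column in base 2, right to left:
  1+1 = 0 carry 1
  1+0+1 = 0 carry 1
  1+1+1 = 1 carry 1
  1+0+1 = 0 carry 1
  0+1+1 = 0 carry 1
  1+1+1 = 1 carry 1
  0+1+1 = 0 carry 1
  0+0+1 = 1
  1+1 = 0 carry 1
  1+0+1 = 0 carry 1
  1+1+1 = 1 carry 1
  0+0+1 = 1
  1+0 = 1
  1+1 = 0 carry 1
  1+1+1 = 1 carry 1
  1+1+1 = 1 carry 1
  0+0+1 = 1
  1+1 = 0 carry 1
  1+1+1 = 1 carry 1
  0+1+1 = 0 carry 1
  0+1+1 = 0 carry 1
  0+0+1 = 1
  1+0 = 1
  1+1 = 0 carry 1
  1+1+1 = 1 carry 1
  0+0+1 = 1
  0+0 = 0
  1+1 = 0 carry 1
  final carry 1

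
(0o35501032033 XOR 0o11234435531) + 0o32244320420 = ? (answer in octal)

First 0o35501032033 XOR 0o11234435531 = 0o24735407502.
Add column by column in base 8, right to left:
  2+0 = 2
  0+2 = 2
  5+4 = 1 carry 1
  7+0+1 = 0 carry 1
  0+2+1 = 3
  4+3 = 7
  5+4 = 1 carry 1
  3+4+1 = 0 carry 1
  7+2+1 = 2 carry 1
  4+2+1 = 7
  2+3 = 5

0o57201730122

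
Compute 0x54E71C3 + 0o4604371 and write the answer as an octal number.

0x54E71C3 = 0o523470703 in octal.
Add column by column in base 8, right to left:
  3+1 = 4
  0+7 = 7
  7+3 = 2 carry 1
  0+4+1 = 5
  7+0 = 7
  4+6 = 2 carry 1
  3+4+1 = 0 carry 1
  2+0+1 = 3
  5+0 = 5

0o530275274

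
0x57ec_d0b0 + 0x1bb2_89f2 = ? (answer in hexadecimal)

0x739f5aa2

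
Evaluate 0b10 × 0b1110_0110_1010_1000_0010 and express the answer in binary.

Multiply each base-2 digit by 2, carrying:
  0×2 = 0 → write 0
  1×2 = 2 → write 0 carry 1
  0×2+1 = 1 → write 1
  0×2 = 0 → write 0
  0×2 = 0 → write 0
  0×2 = 0 → write 0
  0×2 = 0 → write 0
  1×2 = 2 → write 0 carry 1
  0×2+1 = 1 → write 1
  1×2 = 2 → write 0 carry 1
  0×2+1 = 1 → write 1
  1×2 = 2 → write 0 carry 1
  0×2+1 = 1 → write 1
  1×2 = 2 → write 0 carry 1
  1×2+1 = 3 → write 1 carry 1
  0×2+1 = 1 → write 1
  0×2 = 0 → write 0
  1×2 = 2 → write 0 carry 1
  1×2+1 = 3 → write 1 carry 1
  1×2+1 = 3 → write 1 carry 1
  remaining carry: 1

0b111001101010100000100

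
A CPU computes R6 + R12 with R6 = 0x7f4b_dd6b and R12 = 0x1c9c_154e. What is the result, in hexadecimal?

0x9be7f2b9

Add column by column in base 16, right to left:
  b+e = 9 carry 1
  6+4+1 = b
  d+5 = 2 carry 1
  d+1+1 = f
  b+c = 7 carry 1
  4+9+1 = e
  f+c = b carry 1
  7+1+1 = 9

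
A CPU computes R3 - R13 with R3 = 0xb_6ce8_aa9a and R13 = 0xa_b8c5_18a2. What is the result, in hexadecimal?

0xb42391f8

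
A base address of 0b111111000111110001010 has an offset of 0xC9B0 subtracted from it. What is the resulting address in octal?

0o7542732

0b111111000111110001010 = 0o7707612 in octal.
0xC9B0 = 0o144660 in octal.
Subtract column by column in base 8:
  2-0 → 2
  1-6 → 3 (borrow)
  6-6-1 → 7 (borrow)
  7-4-1 → 2
  0-4 → 4 (borrow)
  7-1-1 → 5
  7-0 → 7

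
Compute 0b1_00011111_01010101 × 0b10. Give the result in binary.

0b100011111010101010

Multiply each base-2 digit by 2, carrying:
  1×2 = 2 → write 0 carry 1
  0×2+1 = 1 → write 1
  1×2 = 2 → write 0 carry 1
  0×2+1 = 1 → write 1
  1×2 = 2 → write 0 carry 1
  0×2+1 = 1 → write 1
  1×2 = 2 → write 0 carry 1
  0×2+1 = 1 → write 1
  1×2 = 2 → write 0 carry 1
  1×2+1 = 3 → write 1 carry 1
  1×2+1 = 3 → write 1 carry 1
  1×2+1 = 3 → write 1 carry 1
  1×2+1 = 3 → write 1 carry 1
  0×2+1 = 1 → write 1
  0×2 = 0 → write 0
  0×2 = 0 → write 0
  1×2 = 2 → write 0 carry 1
  remaining carry: 1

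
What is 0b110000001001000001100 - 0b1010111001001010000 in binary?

0b100101001111110111100

Subtract column by column in base 2:
  0-0 → 0
  0-0 → 0
  1-0 → 1
  1-0 → 1
  0-1 → 1 (borrow)
  0-0-1 → 1 (borrow)
  0-1-1 → 0 (borrow)
  0-0-1 → 1 (borrow)
  0-0-1 → 1 (borrow)
  1-1-1 → 1 (borrow)
  0-0-1 → 1 (borrow)
  0-0-1 → 1 (borrow)
  1-1-1 → 1 (borrow)
  0-1-1 → 0 (borrow)
  0-1-1 → 0 (borrow)
  0-0-1 → 1 (borrow)
  0-1-1 → 0 (borrow)
  0-0-1 → 1 (borrow)
  0-1-1 → 0 (borrow)
  1-0-1 → 0
  1-0 → 1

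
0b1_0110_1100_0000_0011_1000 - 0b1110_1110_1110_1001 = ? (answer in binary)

Subtract column by column in base 2:
  0-1 → 1 (borrow)
  0-0-1 → 1 (borrow)
  0-0-1 → 1 (borrow)
  1-1-1 → 1 (borrow)
  1-0-1 → 0
  1-1 → 0
  0-1 → 1 (borrow)
  0-1-1 → 0 (borrow)
  0-0-1 → 1 (borrow)
  0-1-1 → 0 (borrow)
  0-1-1 → 0 (borrow)
  0-1-1 → 0 (borrow)
  0-0-1 → 1 (borrow)
  0-1-1 → 0 (borrow)
  1-1-1 → 1 (borrow)
  1-1-1 → 1 (borrow)
  0-0-1 → 1 (borrow)
  1-0-1 → 0
  1-0 → 1
  0-0 → 0
  1-0 → 1

0b101011101000101001111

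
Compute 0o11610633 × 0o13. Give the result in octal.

0o153340651

Multiply each base-8 digit by 11, carrying:
  3×11 = 33 → write 1 carry 4
  3×11+4 = 37 → write 5 carry 4
  6×11+4 = 70 → write 6 carry 8
  0×11+8 = 8 → write 0 carry 1
  1×11+1 = 12 → write 4 carry 1
  6×11+1 = 67 → write 3 carry 8
  1×11+8 = 19 → write 3 carry 2
  1×11+2 = 13 → write 5 carry 1
  remaining carry: 1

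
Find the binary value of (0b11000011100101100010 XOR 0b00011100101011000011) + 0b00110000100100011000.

First 0b11000011100101100010 XOR 0b00011100101011000011 = 0b11011111001110100001.
Add column by column in base 2, right to left:
  1+0 = 1
  0+0 = 0
  0+0 = 0
  0+1 = 1
  0+1 = 1
  1+0 = 1
  0+0 = 0
  1+0 = 1
  1+1 = 0 carry 1
  1+0+1 = 0 carry 1
  0+0+1 = 1
  0+1 = 1
  1+0 = 1
  1+0 = 1
  1+0 = 1
  1+0 = 1
  1+1 = 0 carry 1
  0+1+1 = 0 carry 1
  1+0+1 = 0 carry 1
  1+0+1 = 0 carry 1
  final carry 1

0b100001111110010111001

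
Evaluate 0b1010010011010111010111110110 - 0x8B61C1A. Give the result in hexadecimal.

0x19759DC

0b1010010011010111010111110110 = 0xA4D75F6 in hexadecimal.
Subtract column by column in base 16:
  6-A → C (borrow)
  F-1-1 → D
  5-C → 9 (borrow)
  7-1-1 → 5
  D-6 → 7
  4-B → 9 (borrow)
  A-8-1 → 1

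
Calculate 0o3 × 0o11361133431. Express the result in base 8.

0o34323422513

Multiply each base-8 digit by 3, carrying:
  1×3 = 3 → write 3
  3×3 = 9 → write 1 carry 1
  4×3+1 = 13 → write 5 carry 1
  3×3+1 = 10 → write 2 carry 1
  3×3+1 = 10 → write 2 carry 1
  1×3+1 = 4 → write 4
  1×3 = 3 → write 3
  6×3 = 18 → write 2 carry 2
  3×3+2 = 11 → write 3 carry 1
  1×3+1 = 4 → write 4
  1×3 = 3 → write 3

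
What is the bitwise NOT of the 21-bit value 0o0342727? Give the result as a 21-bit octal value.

0o7435050

Each oct digit d becomes 7−d:
  0→7, 3→4, 4→3, 2→5, 7→0, 2→5, 7→0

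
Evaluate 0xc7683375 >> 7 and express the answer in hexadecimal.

7 bits is not a whole number of base-16 digits; in binary: 11000111011010000011001101110101 >> 7 = 1100011101101000001100110.

0x18ed066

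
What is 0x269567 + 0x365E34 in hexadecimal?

0x5CF39B

Add column by column in base 16, right to left:
  7+4 = B
  6+3 = 9
  5+E = 3 carry 1
  9+5+1 = F
  6+6 = C
  2+3 = 5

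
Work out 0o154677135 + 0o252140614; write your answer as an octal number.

0o427037751

Add column by column in base 8, right to left:
  5+4 = 1 carry 1
  3+1+1 = 5
  1+6 = 7
  7+0 = 7
  7+4 = 3 carry 1
  6+1+1 = 0 carry 1
  4+2+1 = 7
  5+5 = 2 carry 1
  1+2+1 = 4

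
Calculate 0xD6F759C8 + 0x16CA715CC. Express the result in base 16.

0x2439E6F94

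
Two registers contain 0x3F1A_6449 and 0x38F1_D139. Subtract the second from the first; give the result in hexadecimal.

0x6289310

Subtract column by column in base 16:
  9-9 → 0
  4-3 → 1
  4-1 → 3
  6-D → 9 (borrow)
  A-1-1 → 8
  1-F → 2 (borrow)
  F-8-1 → 6
  3-3 → 0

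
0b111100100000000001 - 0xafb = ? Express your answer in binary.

0b111011110100000110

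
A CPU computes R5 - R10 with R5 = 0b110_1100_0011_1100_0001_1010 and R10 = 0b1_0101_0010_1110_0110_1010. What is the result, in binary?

0b10101110000110110110000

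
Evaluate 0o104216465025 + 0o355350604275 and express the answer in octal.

0o461567271322

Add column by column in base 8, right to left:
  5+5 = 2 carry 1
  2+7+1 = 2 carry 1
  0+2+1 = 3
  5+4 = 1 carry 1
  6+0+1 = 7
  4+6 = 2 carry 1
  6+0+1 = 7
  1+5 = 6
  2+3 = 5
  4+5 = 1 carry 1
  0+5+1 = 6
  1+3 = 4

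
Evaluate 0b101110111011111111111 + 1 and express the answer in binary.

0b101110111100000000000

The trailing 11 digits are 1 (max in base 2), so adding 1 cascades: they roll to 0 and the next digit up increments.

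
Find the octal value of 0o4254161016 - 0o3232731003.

0o1021230013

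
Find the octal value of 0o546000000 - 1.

0o545777777

The trailing 6 digits are 0, so subtracting 1 borrows through: they become 7 and the next digit up decrements.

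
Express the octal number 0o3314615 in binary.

Each octal digit is 3 bits: 3=011 3=011 1=001 4=100 6=110 1=001 5=101.

0b11011001100110001101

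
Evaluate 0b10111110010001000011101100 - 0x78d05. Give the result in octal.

0o274301747

0b10111110010001000011101100 = 0o276210354 in octal.
0x78d05 = 0o1706405 in octal.
Subtract column by column in base 8:
  4-5 → 7 (borrow)
  5-0-1 → 4
  3-4 → 7 (borrow)
  0-6-1 → 1 (borrow)
  1-0-1 → 0
  2-7 → 3 (borrow)
  6-1-1 → 4
  7-0 → 7
  2-0 → 2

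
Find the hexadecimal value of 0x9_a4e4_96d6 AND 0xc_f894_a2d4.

0x8a08482d4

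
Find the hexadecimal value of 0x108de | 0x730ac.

0x738fe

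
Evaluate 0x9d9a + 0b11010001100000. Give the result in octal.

0o150772

0x9d9a = 0o116632 in octal.
0b11010001100000 = 0o32140 in octal.
Add column by column in base 8, right to left:
  2+0 = 2
  3+4 = 7
  6+1 = 7
  6+2 = 0 carry 1
  1+3+1 = 5
  1+0 = 1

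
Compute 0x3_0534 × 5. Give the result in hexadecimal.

0xF1A04

Multiply each base-16 digit by 5, carrying:
  4×5 = 20 → write 4 carry 1
  3×5+1 = 16 → write 0 carry 1
  5×5+1 = 26 → write A carry 1
  0×5+1 = 1 → write 1
  3×5 = 15 → write F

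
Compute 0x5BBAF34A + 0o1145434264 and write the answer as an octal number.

0x5BBAF34A = 0o13356571512 in octal.
Add column by column in base 8, right to left:
  2+4 = 6
  1+6 = 7
  5+2 = 7
  1+4 = 5
  7+3 = 2 carry 1
  5+4+1 = 2 carry 1
  6+5+1 = 4 carry 1
  5+4+1 = 2 carry 1
  3+1+1 = 5
  3+1 = 4
  1+0 = 1

0o14524225776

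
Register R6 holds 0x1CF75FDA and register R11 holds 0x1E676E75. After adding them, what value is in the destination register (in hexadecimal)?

0x3B5ECE4F

Add column by column in base 16, right to left:
  A+5 = F
  D+7 = 4 carry 1
  F+E+1 = E carry 1
  5+6+1 = C
  7+7 = E
  F+6 = 5 carry 1
  C+E+1 = B carry 1
  1+1+1 = 3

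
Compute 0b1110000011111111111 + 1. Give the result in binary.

The trailing 11 digits are 1 (max in base 2), so adding 1 cascades: they roll to 0 and the next digit up increments.

0b1110000100000000000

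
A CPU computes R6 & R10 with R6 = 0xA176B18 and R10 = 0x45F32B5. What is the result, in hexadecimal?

0x0172210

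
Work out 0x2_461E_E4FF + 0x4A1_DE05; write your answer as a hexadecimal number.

0x24AC0C304

Add column by column in base 16, right to left:
  F+5 = 4 carry 1
  F+0+1 = 0 carry 1
  4+E+1 = 3 carry 1
  E+D+1 = C carry 1
  E+1+1 = 0 carry 1
  1+A+1 = C
  6+4 = A
  4+0 = 4
  2+0 = 2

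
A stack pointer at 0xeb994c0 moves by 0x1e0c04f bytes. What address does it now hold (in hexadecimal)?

0x109a550f

Add column by column in base 16, right to left:
  0+f = f
  c+4 = 0 carry 1
  4+0+1 = 5
  9+c = 5 carry 1
  9+0+1 = a
  b+e = 9 carry 1
  e+1+1 = 0 carry 1
  final carry 1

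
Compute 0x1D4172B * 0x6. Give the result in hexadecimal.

Multiply each base-16 digit by 6, carrying:
  B×6 = 66 → write 2 carry 4
  2×6+4 = 16 → write 0 carry 1
  7×6+1 = 43 → write B carry 2
  1×6+2 = 8 → write 8
  4×6 = 24 → write 8 carry 1
  D×6+1 = 79 → write F carry 4
  1×6+4 = 10 → write A

0xAF88B02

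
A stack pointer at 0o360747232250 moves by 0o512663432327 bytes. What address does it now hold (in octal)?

0o1073632664577

Add column by column in base 8, right to left:
  0+7 = 7
  5+2 = 7
  2+3 = 5
  2+2 = 4
  3+3 = 6
  2+4 = 6
  7+3 = 2 carry 1
  4+6+1 = 3 carry 1
  7+6+1 = 6 carry 1
  0+2+1 = 3
  6+1 = 7
  3+5 = 0 carry 1
  final carry 1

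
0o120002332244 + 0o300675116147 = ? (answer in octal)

0o420677450413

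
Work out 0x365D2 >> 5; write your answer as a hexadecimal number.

0x1B2E

5 bits is not a whole number of base-16 digits; in binary: 110110010111010010 >> 5 = 1101100101110.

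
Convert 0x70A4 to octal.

0o70244

Expand each hex digit to 4 bits: 7=0111 0=0000 A=1010 4=0100.
Group the bits in threes: 111 000 010 100 100 → 70244.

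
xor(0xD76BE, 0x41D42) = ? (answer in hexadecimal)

0x96BFC

XOR each hex digit independently (no carries):
  D^4=9, 7^1=6, 6^D=B, B^4=F, E^2=C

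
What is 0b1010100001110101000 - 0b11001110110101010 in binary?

Subtract column by column in base 2:
  0-0 → 0
  0-1 → 1 (borrow)
  0-0-1 → 1 (borrow)
  1-1-1 → 1 (borrow)
  0-0-1 → 1 (borrow)
  1-1-1 → 1 (borrow)
  0-0-1 → 1 (borrow)
  1-1-1 → 1 (borrow)
  1-1-1 → 1 (borrow)
  1-0-1 → 0
  0-1 → 1 (borrow)
  0-1-1 → 0 (borrow)
  0-1-1 → 0 (borrow)
  0-0-1 → 1 (borrow)
  1-0-1 → 0
  0-1 → 1 (borrow)
  1-1-1 → 1 (borrow)
  0-0-1 → 1 (borrow)
  1-0-1 → 0

0b111010010111111110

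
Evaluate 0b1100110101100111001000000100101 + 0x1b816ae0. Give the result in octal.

0b1100110101100111001000000100101 = 0o14654710045 in octal.
0x1b816ae0 = 0o3340265340 in octal.
Add column by column in base 8, right to left:
  5+0 = 5
  4+4 = 0 carry 1
  0+3+1 = 4
  0+5 = 5
  1+6 = 7
  7+2 = 1 carry 1
  4+0+1 = 5
  5+4 = 1 carry 1
  6+3+1 = 2 carry 1
  4+3+1 = 0 carry 1
  1+0+1 = 2

0o20215175405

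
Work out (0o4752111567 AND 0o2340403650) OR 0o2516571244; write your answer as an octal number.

0o2756571644

0o4752111567 AND 0o2340403650 = 0o0340001440.
Then OR with 0o2516571244.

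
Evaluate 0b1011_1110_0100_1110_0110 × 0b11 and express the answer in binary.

0b1000111010111010110010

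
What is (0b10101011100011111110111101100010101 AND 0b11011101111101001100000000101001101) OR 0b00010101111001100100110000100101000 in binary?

0b10101011100011111110111101100010101 AND 0b11011101111101001100000000101001101 = 0b10001001100001001100000000100000101.
Then OR with 0b00010101111001100100110000100101000.

0b10011101111001101100110000100101101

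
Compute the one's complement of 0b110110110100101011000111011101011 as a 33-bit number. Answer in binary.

Invert each bit: 110110110100101011000111011101011 → 001001001011010100111000100010100.

0b001001001011010100111000100010100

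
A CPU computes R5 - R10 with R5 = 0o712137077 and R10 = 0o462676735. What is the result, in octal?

Subtract column by column in base 8:
  7-5 → 2
  7-3 → 4
  0-7 → 1 (borrow)
  7-6-1 → 0
  3-7 → 4 (borrow)
  1-6-1 → 2 (borrow)
  2-2-1 → 7 (borrow)
  1-6-1 → 2 (borrow)
  7-4-1 → 2

0o227240142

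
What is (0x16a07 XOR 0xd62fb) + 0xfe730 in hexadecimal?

0x1bf02c

First 0x16a07 XOR 0xd62fb = 0xc08fc.
Add column by column in base 16, right to left:
  c+0 = c
  f+3 = 2 carry 1
  8+7+1 = 0 carry 1
  0+e+1 = f
  c+f = b carry 1
  final carry 1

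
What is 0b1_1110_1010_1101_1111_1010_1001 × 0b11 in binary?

Multiply each base-2 digit by 3, carrying:
  1×3 = 3 → write 1 carry 1
  0×3+1 = 1 → write 1
  0×3 = 0 → write 0
  1×3 = 3 → write 1 carry 1
  0×3+1 = 1 → write 1
  1×3 = 3 → write 1 carry 1
  0×3+1 = 1 → write 1
  1×3 = 3 → write 1 carry 1
  1×3+1 = 4 → write 0 carry 2
  1×3+2 = 5 → write 1 carry 2
  1×3+2 = 5 → write 1 carry 2
  1×3+2 = 5 → write 1 carry 2
  1×3+2 = 5 → write 1 carry 2
  0×3+2 = 2 → write 0 carry 1
  1×3+1 = 4 → write 0 carry 2
  1×3+2 = 5 → write 1 carry 2
  0×3+2 = 2 → write 0 carry 1
  1×3+1 = 4 → write 0 carry 2
  0×3+2 = 2 → write 0 carry 1
  1×3+1 = 4 → write 0 carry 2
  0×3+2 = 2 → write 0 carry 1
  1×3+1 = 4 → write 0 carry 2
  1×3+2 = 5 → write 1 carry 2
  1×3+2 = 5 → write 1 carry 2
  1×3+2 = 5 → write 1 carry 2
  remaining carry: 10

0b101110000001001111011111011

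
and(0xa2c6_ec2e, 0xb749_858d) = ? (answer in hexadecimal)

AND each hex digit independently (no carries):
  a&b=a, 2&7=2, c&4=4, 6&9=0, e&8=8, c&5=4, 2&8=0, e&d=c

0xa240840c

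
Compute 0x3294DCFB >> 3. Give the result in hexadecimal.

3 bits is not a whole number of base-16 digits; in binary: 110010100101001101110011111011 >> 3 = 110010100101001101110011111.

0x6529B9F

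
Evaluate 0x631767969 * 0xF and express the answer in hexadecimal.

Multiply each base-16 digit by 15, carrying:
  9×15 = 135 → write 7 carry 8
  6×15+8 = 98 → write 2 carry 6
  9×15+6 = 141 → write D carry 8
  7×15+8 = 113 → write 1 carry 7
  6×15+7 = 97 → write 1 carry 6
  7×15+6 = 111 → write F carry 6
  1×15+6 = 21 → write 5 carry 1
  3×15+1 = 46 → write E carry 2
  6×15+2 = 92 → write C carry 5
  remaining carry: 5

0x5CE5F11D27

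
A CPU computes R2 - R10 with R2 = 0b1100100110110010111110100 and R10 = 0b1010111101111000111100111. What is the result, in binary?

0b1101000111010000001101

Subtract column by column in base 2:
  0-1 → 1 (borrow)
  0-1-1 → 0 (borrow)
  1-1-1 → 1 (borrow)
  0-0-1 → 1 (borrow)
  1-0-1 → 0
  1-1 → 0
  1-1 → 0
  1-1 → 0
  1-1 → 0
  0-0 → 0
  1-0 → 1
  0-0 → 0
  0-1 → 1 (borrow)
  1-1-1 → 1 (borrow)
  1-1-1 → 1 (borrow)
  0-1-1 → 0 (borrow)
  1-0-1 → 0
  1-1 → 0
  0-1 → 1 (borrow)
  0-1-1 → 0 (borrow)
  1-1-1 → 1 (borrow)
  0-0-1 → 1 (borrow)
  0-1-1 → 0 (borrow)
  1-0-1 → 0
  1-1 → 0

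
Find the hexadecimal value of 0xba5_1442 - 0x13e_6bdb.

0xa66a867

Subtract column by column in base 16:
  2-b → 7 (borrow)
  4-d-1 → 6 (borrow)
  4-b-1 → 8 (borrow)
  1-6-1 → a (borrow)
  5-e-1 → 6 (borrow)
  a-3-1 → 6
  b-1 → a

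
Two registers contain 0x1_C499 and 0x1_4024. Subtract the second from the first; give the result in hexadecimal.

Subtract column by column in base 16:
  9-4 → 5
  9-2 → 7
  4-0 → 4
  C-4 → 8
  1-1 → 0

0x8475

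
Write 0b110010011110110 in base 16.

Group the bits into nibbles: 0110 0100 1111 0110 → 64F6.

0x64F6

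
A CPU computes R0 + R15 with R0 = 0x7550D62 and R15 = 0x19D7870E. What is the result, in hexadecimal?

0x212C9470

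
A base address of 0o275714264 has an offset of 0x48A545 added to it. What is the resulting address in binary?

0b11010000000011110111111001

0o275714264 = 0b10111101111001100010110100 in binary.
0x48A545 = 0b10010001010010101000101 in binary.
Add column by column in base 2, right to left:
  0+1 = 1
  0+0 = 0
  1+1 = 0 carry 1
  0+0+1 = 1
  1+0 = 1
  1+0 = 1
  0+1 = 1
  1+0 = 1
  0+1 = 1
  0+0 = 0
  0+1 = 1
  1+0 = 1
  1+0 = 1
  0+1 = 1
  0+0 = 0
  1+1 = 0 carry 1
  1+0+1 = 0 carry 1
  1+0+1 = 0 carry 1
  1+0+1 = 0 carry 1
  0+1+1 = 0 carry 1
  1+0+1 = 0 carry 1
  1+0+1 = 0 carry 1
  1+1+1 = 1 carry 1
  1+0+1 = 0 carry 1
  0+0+1 = 1
  1+0 = 1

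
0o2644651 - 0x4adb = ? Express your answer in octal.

0o2577316

0x4adb = 0o45333 in octal.
Subtract column by column in base 8:
  1-3 → 6 (borrow)
  5-3-1 → 1
  6-3 → 3
  4-5 → 7 (borrow)
  4-4-1 → 7 (borrow)
  6-0-1 → 5
  2-0 → 2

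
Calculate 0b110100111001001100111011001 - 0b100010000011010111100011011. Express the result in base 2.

0b10010110101110101010111110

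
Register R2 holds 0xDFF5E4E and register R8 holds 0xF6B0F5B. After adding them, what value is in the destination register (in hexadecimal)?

Add column by column in base 16, right to left:
  E+B = 9 carry 1
  4+5+1 = A
  E+F = D carry 1
  5+0+1 = 6
  F+B = A carry 1
  F+6+1 = 6 carry 1
  D+F+1 = D carry 1
  final carry 1

0x1D6A6DA9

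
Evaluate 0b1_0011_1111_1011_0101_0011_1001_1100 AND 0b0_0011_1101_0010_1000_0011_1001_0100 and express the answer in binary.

0b00011110100100000001110010100

AND bit by bit (1 only where both bits are 1):
  10011111110110101001110011100
& 00011110100101000001110010100
= 00011110100100000001110010100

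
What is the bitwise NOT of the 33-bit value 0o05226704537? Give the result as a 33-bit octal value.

0o72551073240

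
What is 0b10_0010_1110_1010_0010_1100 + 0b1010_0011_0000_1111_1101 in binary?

0b1011010001101100101001

Add column by column in base 2, right to left:
  0+1 = 1
  0+0 = 0
  1+1 = 0 carry 1
  1+1+1 = 1 carry 1
  0+1+1 = 0 carry 1
  1+1+1 = 1 carry 1
  0+1+1 = 0 carry 1
  0+1+1 = 0 carry 1
  0+0+1 = 1
  1+0 = 1
  0+0 = 0
  1+0 = 1
  0+1 = 1
  1+1 = 0 carry 1
  1+0+1 = 0 carry 1
  1+0+1 = 0 carry 1
  0+0+1 = 1
  1+1 = 0 carry 1
  0+0+1 = 1
  0+1 = 1
  0+0 = 0
  1+0 = 1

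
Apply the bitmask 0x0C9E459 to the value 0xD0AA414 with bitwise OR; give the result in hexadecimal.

OR each hex digit independently (no carries):
  D|0=D, 0|C=C, A|9=B, A|E=E, 4|4=4, 1|5=5, 4|9=D

0xDCBE45D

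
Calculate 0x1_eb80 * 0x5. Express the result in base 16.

Multiply each base-16 digit by 5, carrying:
  0×5 = 0 → write 0
  8×5 = 40 → write 8 carry 2
  b×5+2 = 57 → write 9 carry 3
  e×5+3 = 73 → write 9 carry 4
  1×5+4 = 9 → write 9

0x99980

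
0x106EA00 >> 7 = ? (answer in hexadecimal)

7 bits is not a whole number of base-16 digits; in binary: 1000001101110101000000000 >> 7 = 100000110111010100.

0x20DD4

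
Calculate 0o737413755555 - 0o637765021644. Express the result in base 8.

Subtract column by column in base 8:
  5-4 → 1
  5-4 → 1
  5-6 → 7 (borrow)
  5-1-1 → 3
  5-2 → 3
  7-0 → 7
  3-5 → 6 (borrow)
  1-6-1 → 2 (borrow)
  4-7-1 → 4 (borrow)
  7-7-1 → 7 (borrow)
  3-3-1 → 7 (borrow)
  7-6-1 → 0

0o77426733711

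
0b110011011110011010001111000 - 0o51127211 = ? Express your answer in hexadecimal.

0b110011011110011010001111000 = 0x66F3478 in hexadecimal.
0o51127211 = 0xA4AE89 in hexadecimal.
Subtract column by column in base 16:
  8-9 → F (borrow)
  7-8-1 → E (borrow)
  4-E-1 → 5 (borrow)
  3-A-1 → 8 (borrow)
  F-4-1 → A
  6-A → C (borrow)
  6-0-1 → 5

0x5CA85EF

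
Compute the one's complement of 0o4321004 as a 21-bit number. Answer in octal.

0o3456773

Each oct digit d becomes 7−d:
  4→3, 3→4, 2→5, 1→6, 0→7, 0→7, 4→3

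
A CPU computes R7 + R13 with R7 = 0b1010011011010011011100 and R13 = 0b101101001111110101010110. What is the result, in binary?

Add column by column in base 2, right to left:
  0+0 = 0
  0+1 = 1
  1+1 = 0 carry 1
  1+0+1 = 0 carry 1
  1+1+1 = 1 carry 1
  0+0+1 = 1
  1+1 = 0 carry 1
  1+0+1 = 0 carry 1
  0+1+1 = 0 carry 1
  0+0+1 = 1
  1+1 = 0 carry 1
  0+1+1 = 0 carry 1
  1+1+1 = 1 carry 1
  1+1+1 = 1 carry 1
  0+1+1 = 0 carry 1
  1+1+1 = 1 carry 1
  1+0+1 = 0 carry 1
  0+0+1 = 1
  0+1 = 1
  1+0 = 1
  0+1 = 1
  1+1 = 0 carry 1
  0+0+1 = 1
  0+1 = 1

0b110111101011001000110010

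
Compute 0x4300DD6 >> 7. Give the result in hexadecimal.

0x8601B

7 bits is not a whole number of base-16 digits; in binary: 100001100000000110111010110 >> 7 = 10000110000000011011.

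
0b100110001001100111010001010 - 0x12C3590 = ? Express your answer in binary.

0x12C3590 = 0b1001011000011010110010000 in binary.
Subtract column by column in base 2:
  0-0 → 0
  1-0 → 1
  0-0 → 0
  1-0 → 1
  0-1 → 1 (borrow)
  0-0-1 → 1 (borrow)
  0-0-1 → 1 (borrow)
  1-1-1 → 1 (borrow)
  0-1-1 → 0 (borrow)
  1-0-1 → 0
  1-1 → 0
  1-0 → 1
  0-1 → 1 (borrow)
  0-1-1 → 0 (borrow)
  1-0-1 → 0
  1-0 → 1
  0-0 → 0
  0-0 → 0
  1-1 → 0
  0-1 → 1 (borrow)
  0-0-1 → 1 (borrow)
  0-1-1 → 0 (borrow)
  1-0-1 → 0
  1-0 → 1
  0-1 → 1 (borrow)
  0-0-1 → 1 (borrow)
  1-0-1 → 0

0b11100110001001100011111010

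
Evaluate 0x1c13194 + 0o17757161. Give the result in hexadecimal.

0x2011005

0o17757161 = 0x3fde71 in hexadecimal.
Add column by column in base 16, right to left:
  4+1 = 5
  9+7 = 0 carry 1
  1+e+1 = 0 carry 1
  3+d+1 = 1 carry 1
  1+f+1 = 1 carry 1
  c+3+1 = 0 carry 1
  1+0+1 = 2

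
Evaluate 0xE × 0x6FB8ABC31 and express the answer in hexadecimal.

Multiply each base-16 digit by 14, carrying:
  1×14 = 14 → write E
  3×14 = 42 → write A carry 2
  C×14+2 = 170 → write A carry 10
  B×14+10 = 164 → write 4 carry 10
  A×14+10 = 150 → write 6 carry 9
  8×14+9 = 121 → write 9 carry 7
  B×14+7 = 161 → write 1 carry 10
  F×14+10 = 220 → write C carry 13
  6×14+13 = 97 → write 1 carry 6
  remaining carry: 6

0x61C1964AAE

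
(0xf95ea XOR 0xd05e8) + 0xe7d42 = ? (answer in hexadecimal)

0x110d44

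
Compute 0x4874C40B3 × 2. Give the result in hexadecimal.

Multiply each base-16 digit by 2, carrying:
  3×2 = 6 → write 6
  B×2 = 22 → write 6 carry 1
  0×2+1 = 1 → write 1
  4×2 = 8 → write 8
  C×2 = 24 → write 8 carry 1
  4×2+1 = 9 → write 9
  7×2 = 14 → write E
  8×2 = 16 → write 0 carry 1
  4×2+1 = 9 → write 9

0x90E988166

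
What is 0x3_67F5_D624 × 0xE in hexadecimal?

Multiply each base-16 digit by 14, carrying:
  4×14 = 56 → write 8 carry 3
  2×14+3 = 31 → write F carry 1
  6×14+1 = 85 → write 5 carry 5
  D×14+5 = 187 → write B carry 11
  5×14+11 = 81 → write 1 carry 5
  F×14+5 = 215 → write 7 carry 13
  7×14+13 = 111 → write F carry 6
  6×14+6 = 90 → write A carry 5
  3×14+5 = 47 → write F carry 2
  remaining carry: 2

0x2FAF71B5F8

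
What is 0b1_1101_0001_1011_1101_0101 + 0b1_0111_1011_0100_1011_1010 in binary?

Add column by column in base 2, right to left:
  1+0 = 1
  0+1 = 1
  1+0 = 1
  0+1 = 1
  1+1 = 0 carry 1
  0+1+1 = 0 carry 1
  1+0+1 = 0 carry 1
  1+1+1 = 1 carry 1
  1+0+1 = 0 carry 1
  1+0+1 = 0 carry 1
  0+1+1 = 0 carry 1
  1+0+1 = 0 carry 1
  1+1+1 = 1 carry 1
  0+1+1 = 0 carry 1
  0+0+1 = 1
  0+1 = 1
  1+1 = 0 carry 1
  0+1+1 = 0 carry 1
  1+1+1 = 1 carry 1
  1+0+1 = 0 carry 1
  1+1+1 = 1 carry 1
  final carry 1

0b1101001101000010001111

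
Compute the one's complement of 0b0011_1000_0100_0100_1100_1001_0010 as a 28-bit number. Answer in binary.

Invert each bit: 0011100001000100110010010010 → 1100011110111011001101101101.

0b1100011110111011001101101101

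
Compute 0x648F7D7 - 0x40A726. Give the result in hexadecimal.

Subtract column by column in base 16:
  7-6 → 1
  D-2 → B
  7-7 → 0
  F-A → 5
  8-0 → 8
  4-4 → 0
  6-0 → 6

0x60850B1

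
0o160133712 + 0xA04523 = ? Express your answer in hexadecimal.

0o160133712 = 0x1C0B7CA in hexadecimal.
Add column by column in base 16, right to left:
  A+3 = D
  C+2 = E
  7+5 = C
  B+4 = F
  0+0 = 0
  C+A = 6 carry 1
  1+0+1 = 2

0x260FCED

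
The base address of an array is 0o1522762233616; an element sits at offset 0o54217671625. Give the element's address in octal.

0o1577202125443

Add column by column in base 8, right to left:
  6+5 = 3 carry 1
  1+2+1 = 4
  6+6 = 4 carry 1
  3+1+1 = 5
  3+7 = 2 carry 1
  2+6+1 = 1 carry 1
  2+7+1 = 2 carry 1
  6+1+1 = 0 carry 1
  7+2+1 = 2 carry 1
  2+4+1 = 7
  2+5 = 7
  5+0 = 5
  1+0 = 1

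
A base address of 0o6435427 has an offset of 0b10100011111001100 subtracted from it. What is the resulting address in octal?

0o6171513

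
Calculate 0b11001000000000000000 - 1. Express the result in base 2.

The trailing 15 digits are 0, so subtracting 1 borrows through: they become 1 and the next digit up decrements.

0b11000111111111111111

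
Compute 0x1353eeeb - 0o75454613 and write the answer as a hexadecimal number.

0x125d9560

0o75454613 = 0xf6598b in hexadecimal.
Subtract column by column in base 16:
  b-b → 0
  e-8 → 6
  e-9 → 5
  e-5 → 9
  3-6 → d (borrow)
  5-f-1 → 5 (borrow)
  3-0-1 → 2
  1-0 → 1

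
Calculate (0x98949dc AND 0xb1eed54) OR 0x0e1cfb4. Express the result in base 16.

0x9e9cff4

0x98949dc AND 0xb1eed54 = 0x9084954.
Then OR with 0x0e1cfb4.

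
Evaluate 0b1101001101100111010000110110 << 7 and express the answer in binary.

0b11010011011001110100001101100000000

Left shift by 7: append 7 zero bits.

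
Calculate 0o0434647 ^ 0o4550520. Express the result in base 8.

XOR each oct digit independently (no carries):
  0^4=4, 4^5=1, 3^5=6, 4^0=4, 6^5=3, 4^2=6, 7^0=7

0o4164367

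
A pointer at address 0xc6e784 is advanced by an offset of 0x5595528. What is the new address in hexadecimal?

Add column by column in base 16, right to left:
  4+8 = c
  8+2 = a
  7+5 = c
  e+5 = 3 carry 1
  6+9+1 = 0 carry 1
  c+5+1 = 2 carry 1
  0+5+1 = 6

0x6203cac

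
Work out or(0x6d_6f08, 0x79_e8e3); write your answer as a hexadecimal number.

0x7defeb

OR each hex digit independently (no carries):
  6|7=7, d|9=d, 6|e=e, f|8=f, 0|e=e, 8|3=b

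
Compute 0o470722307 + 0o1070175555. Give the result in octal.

0o1561120064

Add column by column in base 8, right to left:
  7+5 = 4 carry 1
  0+5+1 = 6
  3+5 = 0 carry 1
  2+5+1 = 0 carry 1
  2+7+1 = 2 carry 1
  7+1+1 = 1 carry 1
  0+0+1 = 1
  7+7 = 6 carry 1
  4+0+1 = 5
  0+1 = 1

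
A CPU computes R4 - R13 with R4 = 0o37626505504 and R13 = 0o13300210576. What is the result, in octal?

0o24326274706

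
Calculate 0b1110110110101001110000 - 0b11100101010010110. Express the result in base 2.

0b1110011001111111011010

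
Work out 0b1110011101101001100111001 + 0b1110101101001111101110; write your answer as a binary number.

0b10000010011010011100100111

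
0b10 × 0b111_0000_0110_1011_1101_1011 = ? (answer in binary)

0b111000001101011110110110

Multiply each base-2 digit by 2, carrying:
  1×2 = 2 → write 0 carry 1
  1×2+1 = 3 → write 1 carry 1
  0×2+1 = 1 → write 1
  1×2 = 2 → write 0 carry 1
  1×2+1 = 3 → write 1 carry 1
  0×2+1 = 1 → write 1
  1×2 = 2 → write 0 carry 1
  1×2+1 = 3 → write 1 carry 1
  1×2+1 = 3 → write 1 carry 1
  1×2+1 = 3 → write 1 carry 1
  0×2+1 = 1 → write 1
  1×2 = 2 → write 0 carry 1
  0×2+1 = 1 → write 1
  1×2 = 2 → write 0 carry 1
  1×2+1 = 3 → write 1 carry 1
  0×2+1 = 1 → write 1
  0×2 = 0 → write 0
  0×2 = 0 → write 0
  0×2 = 0 → write 0
  0×2 = 0 → write 0
  1×2 = 2 → write 0 carry 1
  1×2+1 = 3 → write 1 carry 1
  1×2+1 = 3 → write 1 carry 1
  remaining carry: 1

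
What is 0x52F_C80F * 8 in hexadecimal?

0x297E4078

Multiply each base-16 digit by 8, carrying:
  F×8 = 120 → write 8 carry 7
  0×8+7 = 7 → write 7
  8×8 = 64 → write 0 carry 4
  C×8+4 = 100 → write 4 carry 6
  F×8+6 = 126 → write E carry 7
  2×8+7 = 23 → write 7 carry 1
  5×8+1 = 41 → write 9 carry 2
  remaining carry: 2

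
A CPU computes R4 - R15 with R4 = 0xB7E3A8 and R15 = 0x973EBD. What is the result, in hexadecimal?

0x20A4EB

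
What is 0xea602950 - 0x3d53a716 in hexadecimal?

Subtract column by column in base 16:
  0-6 → a (borrow)
  5-1-1 → 3
  9-7 → 2
  2-a → 8 (borrow)
  0-3-1 → c (borrow)
  6-5-1 → 0
  a-d → d (borrow)
  e-3-1 → a

0xad0c823a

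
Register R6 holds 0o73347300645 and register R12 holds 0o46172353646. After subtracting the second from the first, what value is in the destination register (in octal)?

Subtract column by column in base 8:
  5-6 → 7 (borrow)
  4-4-1 → 7 (borrow)
  6-6-1 → 7 (borrow)
  0-3-1 → 4 (borrow)
  0-5-1 → 2 (borrow)
  3-3-1 → 7 (borrow)
  7-2-1 → 4
  4-7 → 5 (borrow)
  3-1-1 → 1
  3-6 → 5 (borrow)
  7-4-1 → 2

0o25154724777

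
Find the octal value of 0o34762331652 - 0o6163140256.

0o26577171374

Subtract column by column in base 8:
  2-6 → 4 (borrow)
  5-5-1 → 7 (borrow)
  6-2-1 → 3
  1-0 → 1
  3-4 → 7 (borrow)
  3-1-1 → 1
  2-3 → 7 (borrow)
  6-6-1 → 7 (borrow)
  7-1-1 → 5
  4-6 → 6 (borrow)
  3-0-1 → 2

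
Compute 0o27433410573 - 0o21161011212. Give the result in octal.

0o6252377361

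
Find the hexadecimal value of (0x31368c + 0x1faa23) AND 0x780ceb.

0x5000ab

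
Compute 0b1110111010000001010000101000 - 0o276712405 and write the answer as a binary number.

0b1011111011000111111100100011

0o276712405 = 0b10111110111001010100000101 in binary.
Subtract column by column in base 2:
  0-1 → 1 (borrow)
  0-0-1 → 1 (borrow)
  0-1-1 → 0 (borrow)
  1-0-1 → 0
  0-0 → 0
  1-0 → 1
  0-0 → 0
  0-0 → 0
  0-1 → 1 (borrow)
  0-0-1 → 1 (borrow)
  1-1-1 → 1 (borrow)
  0-0-1 → 1 (borrow)
  1-1-1 → 1 (borrow)
  0-0-1 → 1 (borrow)
  0-0-1 → 1 (borrow)
  0-1-1 → 0 (borrow)
  0-1-1 → 0 (borrow)
  0-1-1 → 0 (borrow)
  0-0-1 → 1 (borrow)
  1-1-1 → 1 (borrow)
  0-1-1 → 0 (borrow)
  1-1-1 → 1 (borrow)
  1-1-1 → 1 (borrow)
  1-1-1 → 1 (borrow)
  0-0-1 → 1 (borrow)
  1-1-1 → 1 (borrow)
  1-0-1 → 0
  1-0 → 1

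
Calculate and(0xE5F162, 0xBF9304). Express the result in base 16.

0xA59100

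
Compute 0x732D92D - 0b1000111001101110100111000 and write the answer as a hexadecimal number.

0x615FBF5

0b1000111001101110100111000 = 0x11CDD38 in hexadecimal.
Subtract column by column in base 16:
  D-8 → 5
  2-3 → F (borrow)
  9-D-1 → B (borrow)
  D-D-1 → F (borrow)
  2-C-1 → 5 (borrow)
  3-1-1 → 1
  7-1 → 6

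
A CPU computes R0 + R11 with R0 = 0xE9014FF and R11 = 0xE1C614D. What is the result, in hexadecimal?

0x1CAC764C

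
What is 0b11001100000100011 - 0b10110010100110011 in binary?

0b11001011110000

Subtract column by column in base 2:
  1-1 → 0
  1-1 → 0
  0-0 → 0
  0-0 → 0
  0-1 → 1 (borrow)
  1-1-1 → 1 (borrow)
  0-0-1 → 1 (borrow)
  0-0-1 → 1 (borrow)
  0-1-1 → 0 (borrow)
  0-0-1 → 1 (borrow)
  0-1-1 → 0 (borrow)
  1-0-1 → 0
  1-0 → 1
  0-1 → 1 (borrow)
  0-1-1 → 0 (borrow)
  1-0-1 → 0
  1-1 → 0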